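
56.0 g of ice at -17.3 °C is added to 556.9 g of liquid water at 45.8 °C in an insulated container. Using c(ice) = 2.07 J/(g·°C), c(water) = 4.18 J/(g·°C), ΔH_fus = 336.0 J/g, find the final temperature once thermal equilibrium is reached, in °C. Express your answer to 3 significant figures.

T_f = 33.5 °C

Heat to bring ice to 0 °C and melt it: q₁ = 56.0×2.07×17.3 + 56.0×336.0 = 20821 J
Heat the water can supply cooling to 0 °C: 556.9×4.18×45.8 = 106615 J > q₁, so all ice melts.
Energy balance: 556.9×4.18×(45.8 − T) = 20821 + 56.0×4.18×(T − 0)
2327.842(45.8 − T) = 20821 + 234.08 T
106615 − 20821 = 2561.922 T
T = 85794 / 2561.922 = 33.49 °C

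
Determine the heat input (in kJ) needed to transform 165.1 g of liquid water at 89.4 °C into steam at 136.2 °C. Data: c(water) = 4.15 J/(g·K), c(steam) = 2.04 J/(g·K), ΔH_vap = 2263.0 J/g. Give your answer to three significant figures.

q = 393 kJ

q1 (heat water 89.4→100.0 °C): 165.1 × 4.15 × 10.6 = 7263 J
q2 (vaporize at 100 °C): 165.1 × 2263.0 = 373621 J
q3 (heat steam 100.0→136.2 °C): 165.1 × 2.04 × 36.2 = 12192 J
Total: 7263 + 373621 + 12192 = 393076 J = 393 kJ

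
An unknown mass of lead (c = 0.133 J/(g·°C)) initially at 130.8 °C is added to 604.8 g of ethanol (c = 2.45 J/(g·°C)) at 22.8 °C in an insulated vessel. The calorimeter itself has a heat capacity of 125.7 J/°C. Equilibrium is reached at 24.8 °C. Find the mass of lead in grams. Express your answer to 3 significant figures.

m = 228 g

q_gained = (604.8 × 2.45 + 125.7) × (24.8 − 22.8) = 3215 J
q_lost = m × 0.133 × (130.8 − 24.8) = 14.098 m
m = 3215 / 14.098 = 228 g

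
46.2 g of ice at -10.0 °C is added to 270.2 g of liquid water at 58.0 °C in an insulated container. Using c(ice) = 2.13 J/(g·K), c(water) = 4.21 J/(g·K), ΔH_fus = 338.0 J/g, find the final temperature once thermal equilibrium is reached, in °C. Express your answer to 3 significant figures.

T_f = 37.1 °C

Heat to bring ice to 0 °C and melt it: q₁ = 46.2×2.13×10.0 + 46.2×338.0 = 16600 J
Heat the water can supply cooling to 0 °C: 270.2×4.21×58.0 = 65977.4 J > q₁, so all ice melts.
Energy balance: 270.2×4.21×(58.0 − T) = 16600 + 46.2×4.21×(T − 0)
1137.542(58.0 − T) = 16600 + 194.502 T
65977.4 − 16600 = 1332.044 T
T = 49377.4 / 1332.044 = 37.07 °C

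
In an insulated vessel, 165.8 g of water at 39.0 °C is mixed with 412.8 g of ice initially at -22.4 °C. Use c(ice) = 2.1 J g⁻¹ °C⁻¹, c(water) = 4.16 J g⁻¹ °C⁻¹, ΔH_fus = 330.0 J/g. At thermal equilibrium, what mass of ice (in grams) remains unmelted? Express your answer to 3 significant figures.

Heat to warm all ice to 0 °C: 412.8×2.1×22.4 = 19418 J
Heat released by water cooling to 0 °C: 165.8×4.16×39.0 = 26899 J
26899 J < 19418 + 412.8×330.0 = 155642 J, so not all ice melts; final T = 0 °C.
Heat left for melting: 26899 − 19418 = 7481 J
Mass melted = 7481 / 330.0 = 22.67 g
Ice remaining = 412.8 − 22.67 = 390.13 g

m_ice remaining = 390 g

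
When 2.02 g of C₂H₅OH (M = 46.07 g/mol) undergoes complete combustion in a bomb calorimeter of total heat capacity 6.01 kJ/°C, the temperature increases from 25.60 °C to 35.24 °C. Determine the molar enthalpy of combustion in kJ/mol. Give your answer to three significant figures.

ΔH = -1320 kJ/mol

ΔT = 35.24 − 25.60 = 9.64 °C
q_cal = C_cal × ΔT = 6.01 × 9.64 = 57.9364 kJ
n = 2.02 / 46.07 = 0.04385 mol
q_rxn = −q_cal = -57.9364 kJ
ΔH = -57.9364 / 0.04385 = -1321 kJ/mol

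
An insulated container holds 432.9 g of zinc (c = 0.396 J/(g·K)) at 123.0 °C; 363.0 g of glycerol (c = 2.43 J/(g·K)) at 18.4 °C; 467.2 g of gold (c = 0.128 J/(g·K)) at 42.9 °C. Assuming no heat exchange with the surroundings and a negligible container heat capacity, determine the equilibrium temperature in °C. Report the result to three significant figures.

T_f = 35.8 °C

Σ mᵢcᵢ(T − Tᵢ) = 0  ⇒  T = Σ mᵢcᵢTᵢ / Σ mᵢcᵢ
Σ mᵢcᵢ = 432.9×0.396 + 363.0×2.43 + 467.2×0.128 = 1113.3200
Σ mᵢcᵢTᵢ = 171.4284×123.0 + 882.09×18.4 + 59.8016×42.9 = 39882
T = 39882 / 1113.3200 = 35.82 °C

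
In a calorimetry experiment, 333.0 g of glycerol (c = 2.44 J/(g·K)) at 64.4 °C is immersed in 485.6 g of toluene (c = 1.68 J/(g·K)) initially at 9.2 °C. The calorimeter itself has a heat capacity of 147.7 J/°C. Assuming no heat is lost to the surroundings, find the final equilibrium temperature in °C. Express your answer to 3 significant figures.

T_f = 34.5 °C

Heat lost by glycerol = heat gained by toluene + calorimeter.
(333.0)(2.44)(64.4 − T) = [(485.6)(1.68) + 147.7](T − 9.2)
812.52 (64.4 − T) = 963.508 (T − 9.2)
52326 − 812.52 T = 963.508 T − 8864.3
61190.3 = 1776.028 T
T = 34.45 °C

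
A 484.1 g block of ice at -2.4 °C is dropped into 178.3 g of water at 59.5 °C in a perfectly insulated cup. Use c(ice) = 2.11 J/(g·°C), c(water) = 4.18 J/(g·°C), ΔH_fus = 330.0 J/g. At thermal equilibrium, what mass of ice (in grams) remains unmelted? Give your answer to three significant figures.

m_ice remaining = 357 g

Heat to warm all ice to 0 °C: 484.1×2.11×2.4 = 2451.5 J
Heat released by water cooling to 0 °C: 178.3×4.18×59.5 = 44345 J
44345 J < 2451.5 + 484.1×330.0 = 162204.5 J, so not all ice melts; final T = 0 °C.
Heat left for melting: 44345 − 2451.5 = 41893.5 J
Mass melted = 41893.5 / 330.0 = 127.0 g
Ice remaining = 484.1 − 127.0 = 357.1 g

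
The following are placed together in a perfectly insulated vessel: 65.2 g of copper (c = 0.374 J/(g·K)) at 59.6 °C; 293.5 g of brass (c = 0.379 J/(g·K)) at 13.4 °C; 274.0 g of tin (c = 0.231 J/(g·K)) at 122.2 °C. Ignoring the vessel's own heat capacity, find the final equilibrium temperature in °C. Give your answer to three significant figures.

T_f = 53.7 °C

Σ mᵢcᵢ(T − Tᵢ) = 0  ⇒  T = Σ mᵢcᵢTᵢ / Σ mᵢcᵢ
Σ mᵢcᵢ = 65.2×0.374 + 293.5×0.379 + 274.0×0.231 = 198.9153
Σ mᵢcᵢTᵢ = 24.3848×59.6 + 111.2365×13.4 + 63.294×122.2 = 10678
T = 10678 / 198.9153 = 53.68 °C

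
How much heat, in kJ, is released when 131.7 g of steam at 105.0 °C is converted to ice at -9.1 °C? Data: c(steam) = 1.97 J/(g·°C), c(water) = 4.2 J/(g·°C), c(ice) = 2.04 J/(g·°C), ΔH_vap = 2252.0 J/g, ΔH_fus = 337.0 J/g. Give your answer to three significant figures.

q1 (cool steam 105.0→100 °C): 131.7 × 1.97 × 5.0 = 1297 J
q2 (condense at 100 °C): 131.7 × 2252.0 = 296588 J
q3 (cool water 100→0 °C): 131.7 × 4.2 × 100.0 = 55314 J
q4 (freeze at 0 °C): 131.7 × 337.0 = 44383 J
q5 (cool ice 0→-9.1 °C): 131.7 × 2.04 × 9.1 = 2445 J
Total: 1297 + 296588 + 55314 + 44383 + 2445 = 400027 J = 400 kJ

q = 400 kJ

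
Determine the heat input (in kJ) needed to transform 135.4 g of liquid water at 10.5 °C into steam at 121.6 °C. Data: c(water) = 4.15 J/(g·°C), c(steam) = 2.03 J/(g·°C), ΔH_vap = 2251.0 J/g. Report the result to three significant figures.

q = 361 kJ

q1 (heat water 10.5→100.0 °C): 135.4 × 4.15 × 89.5 = 50291 J
q2 (vaporize at 100 °C): 135.4 × 2251.0 = 304785 J
q3 (heat steam 100.0→121.6 °C): 135.4 × 2.03 × 21.6 = 5937 J
Total: 50291 + 304785 + 5937 = 361013 J = 361 kJ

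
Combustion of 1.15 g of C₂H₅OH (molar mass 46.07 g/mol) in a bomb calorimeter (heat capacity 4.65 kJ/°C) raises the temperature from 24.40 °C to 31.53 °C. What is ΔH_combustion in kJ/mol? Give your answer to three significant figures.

ΔT = 31.53 − 24.40 = 7.13 °C
q_cal = C_cal × ΔT = 4.65 × 7.13 = 33.1545 kJ
n = 1.15 / 46.07 = 0.02496 mol
q_rxn = −q_cal = -33.1545 kJ
ΔH = -33.1545 / 0.02496 = -1328 kJ/mol

ΔH = -1330 kJ/mol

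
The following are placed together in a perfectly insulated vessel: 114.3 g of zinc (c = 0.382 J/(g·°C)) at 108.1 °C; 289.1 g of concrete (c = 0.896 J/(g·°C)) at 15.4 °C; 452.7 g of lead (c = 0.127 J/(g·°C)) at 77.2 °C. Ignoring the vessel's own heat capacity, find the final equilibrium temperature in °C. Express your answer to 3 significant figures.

Σ mᵢcᵢ(T − Tᵢ) = 0  ⇒  T = Σ mᵢcᵢTᵢ / Σ mᵢcᵢ
Σ mᵢcᵢ = 114.3×0.382 + 289.1×0.896 + 452.7×0.127 = 360.1891
Σ mᵢcᵢTᵢ = 43.6626×108.1 + 259.0336×15.4 + 57.4929×77.2 = 13147
T = 13147 / 360.1891 = 36.50 °C

T_f = 36.5 °C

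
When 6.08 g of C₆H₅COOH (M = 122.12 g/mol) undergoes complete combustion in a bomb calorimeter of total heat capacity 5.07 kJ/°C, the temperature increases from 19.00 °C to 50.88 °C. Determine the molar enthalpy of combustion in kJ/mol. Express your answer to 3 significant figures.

ΔH = -3250 kJ/mol

ΔT = 50.88 − 19.00 = 31.88 °C
q_cal = C_cal × ΔT = 5.07 × 31.88 = 161.6316 kJ
n = 6.08 / 122.12 = 0.04979 mol
q_rxn = −q_cal = -161.6316 kJ
ΔH = -161.6316 / 0.04979 = -3246 kJ/mol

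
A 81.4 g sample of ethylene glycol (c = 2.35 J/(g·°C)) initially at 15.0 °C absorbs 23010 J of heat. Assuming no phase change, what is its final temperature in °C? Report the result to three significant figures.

ΔT = q / (m c) = 23010 / (81.4 × 2.35) = 120.3 °C
T_f = 15.0 + 120.3 = 135.3 °C

T_f = 135 °C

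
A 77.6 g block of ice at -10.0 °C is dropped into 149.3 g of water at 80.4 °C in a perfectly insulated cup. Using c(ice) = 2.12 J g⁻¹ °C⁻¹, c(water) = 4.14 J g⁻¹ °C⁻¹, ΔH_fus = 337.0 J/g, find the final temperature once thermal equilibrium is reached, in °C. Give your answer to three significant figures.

Heat to bring ice to 0 °C and melt it: q₁ = 77.6×2.12×10.0 + 77.6×337.0 = 27796 J
Heat the water can supply cooling to 0 °C: 149.3×4.14×80.4 = 49695.4 J > q₁, so all ice melts.
Energy balance: 149.3×4.14×(80.4 − T) = 27796 + 77.6×4.14×(T − 0)
618.102(80.4 − T) = 27796 + 321.264 T
49695.4 − 27796 = 939.366 T
T = 21899.4 / 939.366 = 23.31 °C

T_f = 23.3 °C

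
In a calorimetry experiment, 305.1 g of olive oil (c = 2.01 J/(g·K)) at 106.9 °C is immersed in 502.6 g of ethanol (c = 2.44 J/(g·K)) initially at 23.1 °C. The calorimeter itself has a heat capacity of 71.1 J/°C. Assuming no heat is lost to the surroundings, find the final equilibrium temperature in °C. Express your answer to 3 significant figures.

Heat lost by olive oil = heat gained by ethanol + calorimeter.
(305.1)(2.01)(106.9 − T) = [(502.6)(2.44) + 71.1](T − 23.1)
613.251 (106.9 − T) = 1297.444 (T − 23.1)
65557 − 613.251 T = 1297.444 T − 29971
95528 = 1910.695 T
T = 50.00 °C

T_f = 50.0 °C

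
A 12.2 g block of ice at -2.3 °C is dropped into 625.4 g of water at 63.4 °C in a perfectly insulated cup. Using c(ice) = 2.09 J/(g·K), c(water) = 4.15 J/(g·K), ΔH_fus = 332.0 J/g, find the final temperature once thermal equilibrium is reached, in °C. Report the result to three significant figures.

T_f = 60.6 °C

Heat to bring ice to 0 °C and melt it: q₁ = 12.2×2.09×2.3 + 12.2×332.0 = 4109.0 J
Heat the water can supply cooling to 0 °C: 625.4×4.15×63.4 = 164549 J > q₁, so all ice melts.
Energy balance: 625.4×4.15×(63.4 − T) = 4109.0 + 12.2×4.15×(T − 0)
2595.41(63.4 − T) = 4109.0 + 50.63 T
164549 − 4109.0 = 2646.04 T
T = 160440.0 / 2646.04 = 60.63 °C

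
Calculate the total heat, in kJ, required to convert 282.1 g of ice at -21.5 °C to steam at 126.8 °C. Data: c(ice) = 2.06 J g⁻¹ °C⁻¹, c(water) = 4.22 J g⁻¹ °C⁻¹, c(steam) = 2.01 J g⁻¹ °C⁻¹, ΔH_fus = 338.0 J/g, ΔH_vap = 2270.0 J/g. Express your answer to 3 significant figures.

q = 882 kJ

q1 (heat ice -21.5→0.0 °C): 282.1 × 2.06 × 21.5 = 12494 J
q2 (melt at 0 °C): 282.1 × 338.0 = 95350 J
q3 (heat water 0.0→100.0 °C): 282.1 × 4.22 × 100.0 = 119046 J
q4 (vaporize at 100 °C): 282.1 × 2270.0 = 640367 J
q5 (heat steam 100.0→126.8 °C): 282.1 × 2.01 × 26.8 = 15196 J
Total: 12494 + 95350 + 119046 + 640367 + 15196 = 882453 J = 882 kJ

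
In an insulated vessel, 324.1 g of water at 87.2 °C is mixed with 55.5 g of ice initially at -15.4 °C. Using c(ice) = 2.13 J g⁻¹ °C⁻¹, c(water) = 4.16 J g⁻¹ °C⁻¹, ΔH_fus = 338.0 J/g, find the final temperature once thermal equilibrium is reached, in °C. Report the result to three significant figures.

T_f = 61.4 °C

Heat to bring ice to 0 °C and melt it: q₁ = 55.5×2.13×15.4 + 55.5×338.0 = 20580 J
Heat the water can supply cooling to 0 °C: 324.1×4.16×87.2 = 117568 J > q₁, so all ice melts.
Energy balance: 324.1×4.16×(87.2 − T) = 20580 + 55.5×4.16×(T − 0)
1348.256(87.2 − T) = 20580 + 230.88 T
117568 − 20580 = 1579.136 T
T = 96988 / 1579.136 = 61.42 °C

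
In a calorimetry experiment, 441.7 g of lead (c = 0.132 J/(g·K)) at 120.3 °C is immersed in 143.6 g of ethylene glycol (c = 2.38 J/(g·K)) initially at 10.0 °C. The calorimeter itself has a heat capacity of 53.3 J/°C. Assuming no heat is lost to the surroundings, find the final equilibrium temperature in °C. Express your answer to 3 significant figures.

Heat lost by lead = heat gained by ethylene glycol + calorimeter.
(441.7)(0.132)(120.3 − T) = [(143.6)(2.38) + 53.3](T − 10.0)
58.3044 (120.3 − T) = 395.068 (T − 10.0)
7014.0 − 58.3044 T = 395.068 T − 3950.7
10964.7 = 453.3724 T
T = 24.18 °C

T_f = 24.2 °C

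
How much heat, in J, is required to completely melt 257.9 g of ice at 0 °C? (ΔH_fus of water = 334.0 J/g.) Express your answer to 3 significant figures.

q = m × ΔH_fus = 257.9 × 334.0 = 86140 J

q = 86100 J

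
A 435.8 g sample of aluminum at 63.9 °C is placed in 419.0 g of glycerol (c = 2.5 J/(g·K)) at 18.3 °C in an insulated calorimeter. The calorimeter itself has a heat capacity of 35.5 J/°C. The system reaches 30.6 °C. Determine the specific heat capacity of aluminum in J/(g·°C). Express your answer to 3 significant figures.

c = 0.918 J/(g·°C)

q_gained = (419.0 × 2.5 + 35.5) × (30.6 − 18.3) = 13320 J
q_lost = 435.8 × c × (63.9 − 30.6) = 14512.14 c
Set equal: c = 13320 / 14512.14 = 0.918 J/(g·°C)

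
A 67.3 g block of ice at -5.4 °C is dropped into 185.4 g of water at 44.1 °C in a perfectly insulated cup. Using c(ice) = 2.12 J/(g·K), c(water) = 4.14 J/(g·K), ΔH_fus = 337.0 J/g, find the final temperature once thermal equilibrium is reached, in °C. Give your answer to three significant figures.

Heat to bring ice to 0 °C and melt it: q₁ = 67.3×2.12×5.4 + 67.3×337.0 = 23451 J
Heat the water can supply cooling to 0 °C: 185.4×4.14×44.1 = 33849.2 J > q₁, so all ice melts.
Energy balance: 185.4×4.14×(44.1 − T) = 23451 + 67.3×4.14×(T − 0)
767.556(44.1 − T) = 23451 + 278.622 T
33849.2 − 23451 = 1046.178 T
T = 10398.2 / 1046.178 = 9.939 °C

T_f = 9.94 °C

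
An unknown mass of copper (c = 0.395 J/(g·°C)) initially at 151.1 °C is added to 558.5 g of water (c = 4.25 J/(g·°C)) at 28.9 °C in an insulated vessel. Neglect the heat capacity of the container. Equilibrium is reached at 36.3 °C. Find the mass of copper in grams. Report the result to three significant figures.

q_gained = (558.5 × 4.25) × (36.3 − 28.9) = 17560 J
q_lost = m × 0.395 × (151.1 − 36.3) = 45.346 m
m = 17560 / 45.346 = 387 g

m = 387 g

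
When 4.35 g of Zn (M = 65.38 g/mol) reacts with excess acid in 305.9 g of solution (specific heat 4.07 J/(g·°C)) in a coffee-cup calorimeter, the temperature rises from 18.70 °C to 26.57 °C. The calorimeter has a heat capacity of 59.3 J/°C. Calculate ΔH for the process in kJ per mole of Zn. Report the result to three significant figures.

ΔH = -154 kJ/mol

|ΔT| = |26.57 − 18.70| = 7.87 °C
|q_surr| = (305.9 × 4.07 + 59.3) × 7.87 = 1304.313 × 7.87 = 10260 J
n(Zn) = 4.35 / 65.38 = 0.06653 mol
Temperature rose, so q_rxn = −|q_surr| = -10.26 kJ
ΔH = q_rxn / n = -154.2 kJ/mol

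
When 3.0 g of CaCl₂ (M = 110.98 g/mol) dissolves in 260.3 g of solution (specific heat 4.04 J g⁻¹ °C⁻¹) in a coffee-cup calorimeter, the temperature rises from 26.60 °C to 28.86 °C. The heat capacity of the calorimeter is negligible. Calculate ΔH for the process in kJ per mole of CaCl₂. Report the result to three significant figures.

|ΔT| = |28.86 − 26.60| = 2.26 °C
|q_surr| = (260.3 × 4.04) × 2.26 = 1051.612 × 2.26 = 2377 J
n(CaCl₂) = 3.0 / 110.98 = 0.02703 mol
Temperature rose, so q_rxn = −|q_surr| = -2.377 kJ
ΔH = q_rxn / n = -87.94 kJ/mol

ΔH = -87.9 kJ/mol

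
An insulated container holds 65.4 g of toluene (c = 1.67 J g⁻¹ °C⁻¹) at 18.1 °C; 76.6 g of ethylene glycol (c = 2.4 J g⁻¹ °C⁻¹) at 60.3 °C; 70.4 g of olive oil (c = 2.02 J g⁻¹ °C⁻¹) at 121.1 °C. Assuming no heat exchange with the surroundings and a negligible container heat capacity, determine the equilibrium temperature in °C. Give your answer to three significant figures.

Σ mᵢcᵢ(T − Tᵢ) = 0  ⇒  T = Σ mᵢcᵢTᵢ / Σ mᵢcᵢ
Σ mᵢcᵢ = 65.4×1.67 + 76.6×2.4 + 70.4×2.02 = 435.266
Σ mᵢcᵢTᵢ = 109.218×18.1 + 183.84×60.3 + 142.208×121.1 = 30284
T = 30284 / 435.266 = 69.58 °C

T_f = 69.6 °C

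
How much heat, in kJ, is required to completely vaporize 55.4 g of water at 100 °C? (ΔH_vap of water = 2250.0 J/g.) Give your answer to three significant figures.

q = m × ΔH_vap = 55.4 × 2250.0 = 124700 J = 125 kJ

q = 125 kJ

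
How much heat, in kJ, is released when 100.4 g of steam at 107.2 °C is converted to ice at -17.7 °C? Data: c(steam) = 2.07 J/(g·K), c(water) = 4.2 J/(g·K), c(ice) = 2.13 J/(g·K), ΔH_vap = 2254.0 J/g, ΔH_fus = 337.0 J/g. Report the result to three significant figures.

q = 308 kJ

q1 (cool steam 107.2→100 °C): 100.4 × 2.07 × 7.2 = 1496 J
q2 (condense at 100 °C): 100.4 × 2254.0 = 226302 J
q3 (cool water 100→0 °C): 100.4 × 4.2 × 100.0 = 42168 J
q4 (freeze at 0 °C): 100.4 × 337.0 = 33835 J
q5 (cool ice 0→-17.7 °C): 100.4 × 2.13 × 17.7 = 3785 J
Total: 1496 + 226302 + 42168 + 33835 + 3785 = 307586 J = 308 kJ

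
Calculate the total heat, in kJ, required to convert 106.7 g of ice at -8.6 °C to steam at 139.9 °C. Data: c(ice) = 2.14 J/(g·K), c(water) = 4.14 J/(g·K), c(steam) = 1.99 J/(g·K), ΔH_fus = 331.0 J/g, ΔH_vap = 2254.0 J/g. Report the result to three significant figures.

q = 330 kJ

q1 (heat ice -8.6→0.0 °C): 106.7 × 2.14 × 8.6 = 1964 J
q2 (melt at 0 °C): 106.7 × 331.0 = 35318 J
q3 (heat water 0.0→100.0 °C): 106.7 × 4.14 × 100.0 = 44174 J
q4 (vaporize at 100 °C): 106.7 × 2254.0 = 240502 J
q5 (heat steam 100.0→139.9 °C): 106.7 × 1.99 × 39.9 = 8472 J
Total: 1964 + 35318 + 44174 + 240502 + 8472 = 330430 J = 330 kJ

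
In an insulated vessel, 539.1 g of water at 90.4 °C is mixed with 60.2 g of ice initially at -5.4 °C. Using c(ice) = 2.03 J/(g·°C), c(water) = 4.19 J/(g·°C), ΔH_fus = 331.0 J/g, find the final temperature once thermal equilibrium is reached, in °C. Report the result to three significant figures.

T_f = 73.1 °C

Heat to bring ice to 0 °C and melt it: q₁ = 60.2×2.03×5.4 + 60.2×331.0 = 20586 J
Heat the water can supply cooling to 0 °C: 539.1×4.19×90.4 = 204198 J > q₁, so all ice melts.
Energy balance: 539.1×4.19×(90.4 − T) = 20586 + 60.2×4.19×(T − 0)
2258.829(90.4 − T) = 20586 + 252.238 T
204198 − 20586 = 2511.067 T
T = 183612 / 2511.067 = 73.12 °C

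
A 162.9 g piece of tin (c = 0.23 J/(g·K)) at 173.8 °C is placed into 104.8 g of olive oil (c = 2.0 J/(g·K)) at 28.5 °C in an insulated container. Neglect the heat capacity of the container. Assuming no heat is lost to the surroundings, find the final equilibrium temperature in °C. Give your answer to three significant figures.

T_f = 50.5 °C

Heat lost by tin = heat gained by olive oil.
(162.9)(0.23)(173.8 − T) = (104.8)(2.0)(T − 28.5)
37.467 (173.8 − T) = 209.6 (T − 28.5)
6511.8 − 37.467 T = 209.6 T − 5973.6
12485.4 = 247.067 T
T = 50.53 °C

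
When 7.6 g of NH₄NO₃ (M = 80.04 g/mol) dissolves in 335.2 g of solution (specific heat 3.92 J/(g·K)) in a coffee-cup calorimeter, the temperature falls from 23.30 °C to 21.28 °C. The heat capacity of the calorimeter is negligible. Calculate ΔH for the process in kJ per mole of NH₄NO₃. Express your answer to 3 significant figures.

ΔH = 28.0 kJ/mol

|ΔT| = |21.28 − 23.30| = 2.02 °C
|q_surr| = (335.2 × 3.92) × 2.02 = 1313.984 × 2.02 = 2654 J
n(NH₄NO₃) = 7.6 / 80.04 = 0.09495 mol
Temperature fell, so q_rxn = +|q_surr| = 2.654 kJ
ΔH = q_rxn / n = 27.95 kJ/mol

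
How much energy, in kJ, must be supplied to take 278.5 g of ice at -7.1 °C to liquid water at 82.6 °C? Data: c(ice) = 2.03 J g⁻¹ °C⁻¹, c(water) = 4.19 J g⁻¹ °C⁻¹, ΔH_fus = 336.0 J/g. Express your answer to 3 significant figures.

q1 (heat ice -7.1→0.0 °C): 278.5 × 2.03 × 7.1 = 4014 J
q2 (melt at 0 °C): 278.5 × 336.0 = 93576 J
q3 (heat water 0.0→82.6 °C): 278.5 × 4.19 × 82.6 = 96387 J
Total: 4014 + 93576 + 96387 = 193977 J = 194 kJ

q = 194 kJ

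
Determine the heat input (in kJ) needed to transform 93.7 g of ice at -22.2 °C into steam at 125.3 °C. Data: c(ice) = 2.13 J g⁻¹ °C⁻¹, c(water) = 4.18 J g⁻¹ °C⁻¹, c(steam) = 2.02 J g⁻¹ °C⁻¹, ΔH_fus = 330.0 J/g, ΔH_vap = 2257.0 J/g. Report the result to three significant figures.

q1 (heat ice -22.2→0.0 °C): 93.7 × 2.13 × 22.2 = 4431 J
q2 (melt at 0 °C): 93.7 × 330.0 = 30921 J
q3 (heat water 0.0→100.0 °C): 93.7 × 4.18 × 100.0 = 39167 J
q4 (vaporize at 100 °C): 93.7 × 2257.0 = 211481 J
q5 (heat steam 100.0→125.3 °C): 93.7 × 2.02 × 25.3 = 4789 J
Total: 4431 + 30921 + 39167 + 211481 + 4789 = 290789 J = 291 kJ

q = 291 kJ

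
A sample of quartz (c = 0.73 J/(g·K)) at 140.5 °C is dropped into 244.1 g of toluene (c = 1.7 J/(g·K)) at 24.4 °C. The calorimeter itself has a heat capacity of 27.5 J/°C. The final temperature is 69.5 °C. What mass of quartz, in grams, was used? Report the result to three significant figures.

m = 385 g

q_gained = (244.1 × 1.7 + 27.5) × (69.5 − 24.4) = 19960 J
q_lost = m × 0.73 × (140.5 − 69.5) = 51.83 m
m = 19960 / 51.83 = 385 g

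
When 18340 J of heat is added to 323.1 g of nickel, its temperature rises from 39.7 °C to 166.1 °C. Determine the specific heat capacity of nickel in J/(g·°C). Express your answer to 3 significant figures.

c = 0.449 J/(g·°C)

c = q / (m ΔT) = 18340 / (323.1 × 126.4)
c = 18340 / 40839.84 = 0.449 J/(g·°C)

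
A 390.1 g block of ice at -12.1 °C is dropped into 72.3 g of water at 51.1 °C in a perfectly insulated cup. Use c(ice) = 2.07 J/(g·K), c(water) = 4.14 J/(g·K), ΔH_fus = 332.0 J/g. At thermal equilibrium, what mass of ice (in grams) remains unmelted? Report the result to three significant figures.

Heat to warm all ice to 0 °C: 390.1×2.07×12.1 = 9770.8 J
Heat released by water cooling to 0 °C: 72.3×4.14×51.1 = 15295 J
15295 J < 9770.8 + 390.1×332.0 = 139284.0 J, so not all ice melts; final T = 0 °C.
Heat left for melting: 15295 − 9770.8 = 5524.2 J
Mass melted = 5524.2 / 332.0 = 16.64 g
Ice remaining = 390.1 − 16.64 = 373.46 g

m_ice remaining = 373 g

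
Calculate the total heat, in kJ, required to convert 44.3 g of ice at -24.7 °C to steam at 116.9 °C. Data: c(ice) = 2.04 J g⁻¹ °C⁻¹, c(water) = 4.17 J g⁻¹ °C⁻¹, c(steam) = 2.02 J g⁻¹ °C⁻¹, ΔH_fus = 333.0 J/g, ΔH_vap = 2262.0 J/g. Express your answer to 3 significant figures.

q1 (heat ice -24.7→0.0 °C): 44.3 × 2.04 × 24.7 = 2232 J
q2 (melt at 0 °C): 44.3 × 333.0 = 14752 J
q3 (heat water 0.0→100.0 °C): 44.3 × 4.17 × 100.0 = 18473 J
q4 (vaporize at 100 °C): 44.3 × 2262.0 = 100207 J
q5 (heat steam 100.0→116.9 °C): 44.3 × 2.02 × 16.9 = 1512 J
Total: 2232 + 14752 + 18473 + 100207 + 1512 = 137176 J = 137 kJ

q = 137 kJ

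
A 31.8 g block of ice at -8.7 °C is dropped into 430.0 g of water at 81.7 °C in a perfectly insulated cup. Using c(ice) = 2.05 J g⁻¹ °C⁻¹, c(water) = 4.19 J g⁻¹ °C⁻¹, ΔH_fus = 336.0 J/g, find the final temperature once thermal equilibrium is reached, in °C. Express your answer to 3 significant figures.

Heat to bring ice to 0 °C and melt it: q₁ = 31.8×2.05×8.7 + 31.8×336.0 = 11252 J
Heat the water can supply cooling to 0 °C: 430.0×4.19×81.7 = 147199 J > q₁, so all ice melts.
Energy balance: 430.0×4.19×(81.7 − T) = 11252 + 31.8×4.19×(T − 0)
1801.7(81.7 − T) = 11252 + 133.242 T
147199 − 11252 = 1934.942 T
T = 135947 / 1934.942 = 70.26 °C

T_f = 70.3 °C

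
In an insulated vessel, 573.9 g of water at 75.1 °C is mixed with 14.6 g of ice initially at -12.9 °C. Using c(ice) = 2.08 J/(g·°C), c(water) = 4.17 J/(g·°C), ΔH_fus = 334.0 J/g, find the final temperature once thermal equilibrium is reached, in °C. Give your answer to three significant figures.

T_f = 71.1 °C

Heat to bring ice to 0 °C and melt it: q₁ = 14.6×2.08×12.9 + 14.6×334.0 = 5268.1 J
Heat the water can supply cooling to 0 °C: 573.9×4.17×75.1 = 179727 J > q₁, so all ice melts.
Energy balance: 573.9×4.17×(75.1 − T) = 5268.1 + 14.6×4.17×(T − 0)
2393.163(75.1 − T) = 5268.1 + 60.882 T
179727 − 5268.1 = 2454.045 T
T = 174458.9 / 2454.045 = 71.09 °C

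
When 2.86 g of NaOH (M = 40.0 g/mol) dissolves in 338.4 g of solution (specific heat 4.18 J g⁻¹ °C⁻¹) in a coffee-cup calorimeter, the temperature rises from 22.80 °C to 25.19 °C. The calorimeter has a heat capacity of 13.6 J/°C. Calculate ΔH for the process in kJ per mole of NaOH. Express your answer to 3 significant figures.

ΔH = -47.7 kJ/mol

|ΔT| = |25.19 − 22.80| = 2.39 °C
|q_surr| = (338.4 × 4.18 + 13.6) × 2.39 = 1428.112 × 2.39 = 3413 J
n(NaOH) = 2.86 / 40.0 = 0.07150 mol
Temperature rose, so q_rxn = −|q_surr| = -3.413 kJ
ΔH = q_rxn / n = -47.73 kJ/mol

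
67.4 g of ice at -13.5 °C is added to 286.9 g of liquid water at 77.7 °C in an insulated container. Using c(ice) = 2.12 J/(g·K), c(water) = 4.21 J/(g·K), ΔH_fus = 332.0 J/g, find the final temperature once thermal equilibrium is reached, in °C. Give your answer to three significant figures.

T_f = 46.6 °C

Heat to bring ice to 0 °C and melt it: q₁ = 67.4×2.12×13.5 + 67.4×332.0 = 24306 J
Heat the water can supply cooling to 0 °C: 286.9×4.21×77.7 = 93849.9 J > q₁, so all ice melts.
Energy balance: 286.9×4.21×(77.7 − T) = 24306 + 67.4×4.21×(T − 0)
1207.849(77.7 − T) = 24306 + 283.754 T
93849.9 − 24306 = 1491.603 T
T = 69543.9 / 1491.603 = 46.62 °C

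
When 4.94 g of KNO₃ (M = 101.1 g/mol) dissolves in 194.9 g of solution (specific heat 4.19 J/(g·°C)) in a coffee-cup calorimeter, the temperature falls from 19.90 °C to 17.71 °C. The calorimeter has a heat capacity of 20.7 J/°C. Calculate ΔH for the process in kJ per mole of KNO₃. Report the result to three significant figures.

|ΔT| = |17.71 − 19.90| = 2.19 °C
|q_surr| = (194.9 × 4.19 + 20.7) × 2.19 = 837.331 × 2.19 = 1834 J
n(KNO₃) = 4.94 / 101.1 = 0.04886 mol
Temperature fell, so q_rxn = +|q_surr| = 1.834 kJ
ΔH = q_rxn / n = 37.54 kJ/mol

ΔH = 37.5 kJ/mol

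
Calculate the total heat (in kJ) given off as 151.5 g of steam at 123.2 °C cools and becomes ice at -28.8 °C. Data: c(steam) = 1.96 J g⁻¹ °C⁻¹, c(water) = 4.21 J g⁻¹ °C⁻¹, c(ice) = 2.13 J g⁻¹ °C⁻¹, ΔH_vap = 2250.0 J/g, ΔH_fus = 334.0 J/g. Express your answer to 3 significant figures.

q = 471 kJ

q1 (cool steam 123.2→100 °C): 151.5 × 1.96 × 23.2 = 6889 J
q2 (condense at 100 °C): 151.5 × 2250.0 = 340875 J
q3 (cool water 100→0 °C): 151.5 × 4.21 × 100.0 = 63782 J
q4 (freeze at 0 °C): 151.5 × 334.0 = 50601 J
q5 (cool ice 0→-28.8 °C): 151.5 × 2.13 × 28.8 = 9294 J
Total: 6889 + 340875 + 63782 + 50601 + 9294 = 471441 J = 471 kJ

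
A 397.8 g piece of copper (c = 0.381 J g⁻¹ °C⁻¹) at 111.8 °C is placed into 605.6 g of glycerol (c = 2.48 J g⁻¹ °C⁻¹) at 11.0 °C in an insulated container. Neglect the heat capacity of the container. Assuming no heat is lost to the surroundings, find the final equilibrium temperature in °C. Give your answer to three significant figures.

Heat lost by copper = heat gained by glycerol.
(397.8)(0.381)(111.8 − T) = (605.6)(2.48)(T − 11.0)
151.5618 (111.8 − T) = 1501.888 (T − 11.0)
16945 − 151.5618 T = 1501.888 T − 16521
33466 = 1653.4498 T
T = 20.24 °C

T_f = 20.2 °C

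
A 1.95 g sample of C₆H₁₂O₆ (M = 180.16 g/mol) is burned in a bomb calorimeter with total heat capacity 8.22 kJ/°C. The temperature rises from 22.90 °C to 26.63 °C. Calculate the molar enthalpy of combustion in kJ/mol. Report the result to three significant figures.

ΔT = 26.63 − 22.90 = 3.73 °C
q_cal = C_cal × ΔT = 8.22 × 3.73 = 30.6606 kJ
n = 1.95 / 180.16 = 0.01082 mol
q_rxn = −q_cal = -30.6606 kJ
ΔH = -30.6606 / 0.01082 = -2834 kJ/mol

ΔH = -2830 kJ/mol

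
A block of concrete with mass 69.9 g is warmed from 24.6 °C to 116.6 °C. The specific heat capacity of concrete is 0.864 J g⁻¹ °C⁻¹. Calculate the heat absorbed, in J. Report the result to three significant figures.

q = 5560 J

q = m c ΔT = 69.9 × 0.864 × (116.6 − 24.6)
q = 69.9 × 0.864 × 92.0 = 5556 J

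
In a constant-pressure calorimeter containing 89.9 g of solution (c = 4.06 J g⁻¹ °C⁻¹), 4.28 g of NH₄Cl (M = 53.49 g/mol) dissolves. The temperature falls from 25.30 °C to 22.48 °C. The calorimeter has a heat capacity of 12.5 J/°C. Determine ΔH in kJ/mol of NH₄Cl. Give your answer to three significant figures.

ΔH = 13.3 kJ/mol

|ΔT| = |22.48 − 25.30| = 2.82 °C
|q_surr| = (89.9 × 4.06 + 12.5) × 2.82 = 377.494 × 2.82 = 1065 J
n(NH₄Cl) = 4.28 / 53.49 = 0.08001 mol
Temperature fell, so q_rxn = +|q_surr| = 1.065 kJ
ΔH = q_rxn / n = 13.31 kJ/mol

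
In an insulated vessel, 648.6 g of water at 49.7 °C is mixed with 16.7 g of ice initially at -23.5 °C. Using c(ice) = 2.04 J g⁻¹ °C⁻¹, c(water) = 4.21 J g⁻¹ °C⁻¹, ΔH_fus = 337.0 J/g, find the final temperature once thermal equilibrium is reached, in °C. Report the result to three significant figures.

T_f = 46.2 °C

Heat to bring ice to 0 °C and melt it: q₁ = 16.7×2.04×23.5 + 16.7×337.0 = 6428.5 J
Heat the water can supply cooling to 0 °C: 648.6×4.21×49.7 = 135711 J > q₁, so all ice melts.
Energy balance: 648.6×4.21×(49.7 − T) = 6428.5 + 16.7×4.21×(T − 0)
2730.606(49.7 − T) = 6428.5 + 70.307 T
135711 − 6428.5 = 2800.913 T
T = 129282.5 / 2800.913 = 46.16 °C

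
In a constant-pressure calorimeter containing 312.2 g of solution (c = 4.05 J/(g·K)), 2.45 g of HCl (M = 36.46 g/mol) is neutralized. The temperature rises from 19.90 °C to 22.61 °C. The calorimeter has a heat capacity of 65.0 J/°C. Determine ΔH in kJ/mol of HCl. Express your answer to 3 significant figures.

|ΔT| = |22.61 − 19.90| = 2.71 °C
|q_surr| = (312.2 × 4.05 + 65.0) × 2.71 = 1329.41 × 2.71 = 3603 J
n(HCl) = 2.45 / 36.46 = 0.06720 mol
Temperature rose, so q_rxn = −|q_surr| = -3.603 kJ
ΔH = q_rxn / n = -53.62 kJ/mol

ΔH = -53.6 kJ/mol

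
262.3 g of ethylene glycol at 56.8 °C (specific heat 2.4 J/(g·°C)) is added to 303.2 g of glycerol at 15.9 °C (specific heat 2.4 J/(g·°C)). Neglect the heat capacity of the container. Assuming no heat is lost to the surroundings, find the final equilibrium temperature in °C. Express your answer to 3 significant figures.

T_f = 34.9 °C

Heat lost by ethylene glycol = heat gained by glycerol.
(262.3)(2.4)(56.8 − T) = (303.2)(2.4)(T − 15.9)
629.52 (56.8 − T) = 727.68 (T − 15.9)
35757 − 629.52 T = 727.68 T − 11570
47327 = 1357.20 T
T = 34.87 °C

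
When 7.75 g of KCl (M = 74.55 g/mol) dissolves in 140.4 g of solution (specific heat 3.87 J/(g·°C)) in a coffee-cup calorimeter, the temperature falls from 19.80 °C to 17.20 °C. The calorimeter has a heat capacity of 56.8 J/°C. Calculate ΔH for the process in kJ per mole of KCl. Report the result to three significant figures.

ΔH = 15.0 kJ/mol

|ΔT| = |17.20 − 19.80| = 2.60 °C
|q_surr| = (140.4 × 3.87 + 56.8) × 2.60 = 600.148 × 2.60 = 1560 J
n(KCl) = 7.75 / 74.55 = 0.1040 mol
Temperature fell, so q_rxn = +|q_surr| = 1.560 kJ
ΔH = q_rxn / n = 15.00 kJ/mol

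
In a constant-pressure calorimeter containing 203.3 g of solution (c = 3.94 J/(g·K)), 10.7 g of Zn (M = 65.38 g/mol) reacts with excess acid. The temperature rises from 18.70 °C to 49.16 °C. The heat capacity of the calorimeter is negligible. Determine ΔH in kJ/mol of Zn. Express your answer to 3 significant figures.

|ΔT| = |49.16 − 18.70| = 30.46 °C
|q_surr| = (203.3 × 3.94) × 30.46 = 801.002 × 30.46 = 24400 J
n(Zn) = 10.7 / 65.38 = 0.1637 mol
Temperature rose, so q_rxn = −|q_surr| = -24.40 kJ
ΔH = q_rxn / n = -149.1 kJ/mol

ΔH = -149 kJ/mol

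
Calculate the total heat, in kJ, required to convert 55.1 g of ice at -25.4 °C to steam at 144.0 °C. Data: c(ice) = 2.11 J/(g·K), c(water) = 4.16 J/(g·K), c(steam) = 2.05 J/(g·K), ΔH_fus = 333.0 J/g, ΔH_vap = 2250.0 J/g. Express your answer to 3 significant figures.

q1 (heat ice -25.4→0.0 °C): 55.1 × 2.11 × 25.4 = 2953 J
q2 (melt at 0 °C): 55.1 × 333.0 = 18348 J
q3 (heat water 0.0→100.0 °C): 55.1 × 4.16 × 100.0 = 22922 J
q4 (vaporize at 100 °C): 55.1 × 2250.0 = 123975 J
q5 (heat steam 100.0→144.0 °C): 55.1 × 2.05 × 44.0 = 4970 J
Total: 2953 + 18348 + 22922 + 123975 + 4970 = 173168 J = 173 kJ

q = 173 kJ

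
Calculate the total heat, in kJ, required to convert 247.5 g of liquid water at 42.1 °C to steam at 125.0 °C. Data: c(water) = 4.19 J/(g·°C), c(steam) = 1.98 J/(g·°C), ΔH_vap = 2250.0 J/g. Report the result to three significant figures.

q1 (heat water 42.1→100.0 °C): 247.5 × 4.19 × 57.9 = 60044 J
q2 (vaporize at 100 °C): 247.5 × 2250.0 = 556875 J
q3 (heat steam 100.0→125.0 °C): 247.5 × 1.98 × 25.0 = 12251 J
Total: 60044 + 556875 + 12251 = 629170 J = 629 kJ

q = 629 kJ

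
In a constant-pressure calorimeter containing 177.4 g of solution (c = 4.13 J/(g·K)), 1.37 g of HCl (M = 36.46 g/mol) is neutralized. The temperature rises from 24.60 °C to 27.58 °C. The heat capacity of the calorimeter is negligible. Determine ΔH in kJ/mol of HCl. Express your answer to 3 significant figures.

ΔH = -58.1 kJ/mol

|ΔT| = |27.58 − 24.60| = 2.98 °C
|q_surr| = (177.4 × 4.13) × 2.98 = 732.662 × 2.98 = 2183 J
n(HCl) = 1.37 / 36.46 = 0.03758 mol
Temperature rose, so q_rxn = −|q_surr| = -2.183 kJ
ΔH = q_rxn / n = -58.09 kJ/mol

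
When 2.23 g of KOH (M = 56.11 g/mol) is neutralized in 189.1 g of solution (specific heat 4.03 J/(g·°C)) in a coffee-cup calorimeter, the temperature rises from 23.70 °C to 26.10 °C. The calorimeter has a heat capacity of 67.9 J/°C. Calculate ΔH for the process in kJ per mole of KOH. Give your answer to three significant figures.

|ΔT| = |26.10 − 23.70| = 2.40 °C
|q_surr| = (189.1 × 4.03 + 67.9) × 2.40 = 829.973 × 2.40 = 1992 J
n(KOH) = 2.23 / 56.11 = 0.03974 mol
Temperature rose, so q_rxn = −|q_surr| = -1.992 kJ
ΔH = q_rxn / n = -50.13 kJ/mol

ΔH = -50.1 kJ/mol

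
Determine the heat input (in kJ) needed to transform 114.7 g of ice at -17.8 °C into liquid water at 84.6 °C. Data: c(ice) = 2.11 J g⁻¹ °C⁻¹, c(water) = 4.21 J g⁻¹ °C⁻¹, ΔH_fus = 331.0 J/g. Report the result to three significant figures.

q1 (heat ice -17.8→0.0 °C): 114.7 × 2.11 × 17.8 = 4308 J
q2 (melt at 0 °C): 114.7 × 331.0 = 37966 J
q3 (heat water 0.0→84.6 °C): 114.7 × 4.21 × 84.6 = 40852 J
Total: 4308 + 37966 + 40852 = 83126 J = 83.1 kJ

q = 83.1 kJ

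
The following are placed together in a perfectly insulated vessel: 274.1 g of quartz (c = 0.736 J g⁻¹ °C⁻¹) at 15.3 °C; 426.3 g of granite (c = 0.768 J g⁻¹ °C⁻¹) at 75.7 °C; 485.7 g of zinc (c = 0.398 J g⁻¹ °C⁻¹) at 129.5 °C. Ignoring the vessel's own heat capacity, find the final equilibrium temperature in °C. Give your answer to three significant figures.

T_f = 73.2 °C

Σ mᵢcᵢ(T − Tᵢ) = 0  ⇒  T = Σ mᵢcᵢTᵢ / Σ mᵢcᵢ
Σ mᵢcᵢ = 274.1×0.736 + 426.3×0.768 + 485.7×0.398 = 722.4446
Σ mᵢcᵢTᵢ = 201.7376×15.3 + 327.3984×75.7 + 193.3086×129.5 = 52904
T = 52904 / 722.4446 = 73.23 °C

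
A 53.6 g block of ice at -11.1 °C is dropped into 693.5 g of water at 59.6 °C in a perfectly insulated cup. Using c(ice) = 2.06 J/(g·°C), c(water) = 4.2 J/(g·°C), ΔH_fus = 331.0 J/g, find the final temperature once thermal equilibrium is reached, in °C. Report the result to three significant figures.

T_f = 49.3 °C

Heat to bring ice to 0 °C and melt it: q₁ = 53.6×2.06×11.1 + 53.6×331.0 = 18967 J
Heat the water can supply cooling to 0 °C: 693.5×4.2×59.6 = 173597 J > q₁, so all ice melts.
Energy balance: 693.5×4.2×(59.6 − T) = 18967 + 53.6×4.2×(T − 0)
2912.7(59.6 − T) = 18967 + 225.12 T
173597 − 18967 = 3137.82 T
T = 154630 / 3137.82 = 49.28 °C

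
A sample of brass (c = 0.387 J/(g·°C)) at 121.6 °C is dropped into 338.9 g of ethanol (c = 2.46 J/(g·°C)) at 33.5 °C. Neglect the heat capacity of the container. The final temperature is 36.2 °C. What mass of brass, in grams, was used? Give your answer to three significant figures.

m = 68.1 g

q_gained = (338.9 × 2.46) × (36.2 − 33.5) = 2251 J
q_lost = m × 0.387 × (121.6 − 36.2) = 33.0498 m
m = 2251 / 33.0498 = 68.1 g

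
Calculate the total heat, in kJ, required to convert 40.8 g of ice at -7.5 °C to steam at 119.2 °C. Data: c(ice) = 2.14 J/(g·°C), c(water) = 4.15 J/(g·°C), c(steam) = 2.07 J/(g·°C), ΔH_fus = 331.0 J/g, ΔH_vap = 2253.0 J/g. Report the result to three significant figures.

q = 125 kJ

q1 (heat ice -7.5→0.0 °C): 40.8 × 2.14 × 7.5 = 655 J
q2 (melt at 0 °C): 40.8 × 331.0 = 13505 J
q3 (heat water 0.0→100.0 °C): 40.8 × 4.15 × 100.0 = 16932 J
q4 (vaporize at 100 °C): 40.8 × 2253.0 = 91922 J
q5 (heat steam 100.0→119.2 °C): 40.8 × 2.07 × 19.2 = 1622 J
Total: 655 + 13505 + 16932 + 91922 + 1622 = 124636 J = 125 kJ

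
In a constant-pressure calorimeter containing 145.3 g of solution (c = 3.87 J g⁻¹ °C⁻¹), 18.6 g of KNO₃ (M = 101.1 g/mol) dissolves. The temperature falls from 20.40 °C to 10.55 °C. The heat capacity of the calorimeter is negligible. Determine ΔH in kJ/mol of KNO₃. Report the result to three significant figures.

ΔH = 30.1 kJ/mol

|ΔT| = |10.55 − 20.40| = 9.85 °C
|q_surr| = (145.3 × 3.87) × 9.85 = 562.311 × 9.85 = 5539 J
n(KNO₃) = 18.6 / 101.1 = 0.1840 mol
Temperature fell, so q_rxn = +|q_surr| = 5.539 kJ
ΔH = q_rxn / n = 30.10 kJ/mol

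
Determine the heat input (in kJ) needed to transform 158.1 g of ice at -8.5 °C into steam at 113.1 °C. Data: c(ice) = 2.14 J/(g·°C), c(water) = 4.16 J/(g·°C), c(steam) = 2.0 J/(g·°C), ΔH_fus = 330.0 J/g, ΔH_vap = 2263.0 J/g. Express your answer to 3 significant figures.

q1 (heat ice -8.5→0.0 °C): 158.1 × 2.14 × 8.5 = 2876 J
q2 (melt at 0 °C): 158.1 × 330.0 = 52173 J
q3 (heat water 0.0→100.0 °C): 158.1 × 4.16 × 100.0 = 65770 J
q4 (vaporize at 100 °C): 158.1 × 2263.0 = 357780 J
q5 (heat steam 100.0→113.1 °C): 158.1 × 2.0 × 13.1 = 4142 J
Total: 2876 + 52173 + 65770 + 357780 + 4142 = 482741 J = 483 kJ

q = 483 kJ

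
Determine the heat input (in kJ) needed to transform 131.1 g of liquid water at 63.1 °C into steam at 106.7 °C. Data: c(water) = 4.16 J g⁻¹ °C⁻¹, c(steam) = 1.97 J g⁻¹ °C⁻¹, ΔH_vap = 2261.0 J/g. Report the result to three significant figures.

q1 (heat water 63.1→100.0 °C): 131.1 × 4.16 × 36.9 = 20124 J
q2 (vaporize at 100 °C): 131.1 × 2261.0 = 296417 J
q3 (heat steam 100.0→106.7 °C): 131.1 × 1.97 × 6.7 = 1730 J
Total: 20124 + 296417 + 1730 = 318271 J = 318 kJ

q = 318 kJ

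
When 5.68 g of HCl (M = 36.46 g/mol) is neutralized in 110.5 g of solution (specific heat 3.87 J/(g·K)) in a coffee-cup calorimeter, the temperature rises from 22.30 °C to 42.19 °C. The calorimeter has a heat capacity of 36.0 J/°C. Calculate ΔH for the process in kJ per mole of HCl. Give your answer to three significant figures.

|ΔT| = |42.19 − 22.30| = 19.89 °C
|q_surr| = (110.5 × 3.87 + 36.0) × 19.89 = 463.635 × 19.89 = 9222 J
n(HCl) = 5.68 / 36.46 = 0.1558 mol
Temperature rose, so q_rxn = −|q_surr| = -9.222 kJ
ΔH = q_rxn / n = -59.19 kJ/mol

ΔH = -59.2 kJ/mol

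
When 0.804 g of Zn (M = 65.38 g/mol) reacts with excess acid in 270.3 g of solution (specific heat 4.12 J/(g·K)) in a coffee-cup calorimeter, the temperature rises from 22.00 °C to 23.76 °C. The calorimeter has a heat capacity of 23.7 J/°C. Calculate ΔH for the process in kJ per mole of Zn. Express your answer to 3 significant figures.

|ΔT| = |23.76 − 22.00| = 1.76 °C
|q_surr| = (270.3 × 4.12 + 23.7) × 1.76 = 1137.336 × 1.76 = 2002 J
n(Zn) = 0.804 / 65.38 = 0.01230 mol
Temperature rose, so q_rxn = −|q_surr| = -2.002 kJ
ΔH = q_rxn / n = -162.8 kJ/mol

ΔH = -163 kJ/mol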